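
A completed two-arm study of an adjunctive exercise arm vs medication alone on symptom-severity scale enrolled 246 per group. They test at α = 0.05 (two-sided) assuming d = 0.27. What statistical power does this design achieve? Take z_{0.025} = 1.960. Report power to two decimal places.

For two equal groups, power = Φ(d·√(n/2) − z_{α/2}).
d·√(n/2) = 0.27 × √(246/2) = 0.27 × 11.091 = 2.994.
z_β = 2.994 − 1.960 = 1.034.
Power = Φ(1.034) = 0.850.

power ≈ 0.85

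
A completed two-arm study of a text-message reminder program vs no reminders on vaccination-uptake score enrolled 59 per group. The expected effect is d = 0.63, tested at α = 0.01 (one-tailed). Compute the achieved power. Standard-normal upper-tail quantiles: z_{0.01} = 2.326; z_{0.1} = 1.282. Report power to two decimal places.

For two equal groups, power = Φ(d·√(n/2) − z_{α}).
d·√(n/2) = 0.63 × √(59/2) = 0.63 × 5.431 = 3.422.
z_β = 3.422 − 2.326 = 1.096.
Power = Φ(1.096) = 0.863.

power ≈ 0.86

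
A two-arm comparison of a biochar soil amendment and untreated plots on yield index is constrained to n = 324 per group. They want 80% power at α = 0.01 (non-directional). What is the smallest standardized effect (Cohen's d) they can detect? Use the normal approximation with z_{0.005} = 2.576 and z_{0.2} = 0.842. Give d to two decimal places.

d_min ≈ 0.27

For two independent groups of n = 324 each: d_min = (z_{α/2} + z_β)·√(2/n).
z-sum = 2.576 + 0.842 = 3.418.
d_min = 3.418 × √(2/324) = 3.418 × 0.0786 = 0.269.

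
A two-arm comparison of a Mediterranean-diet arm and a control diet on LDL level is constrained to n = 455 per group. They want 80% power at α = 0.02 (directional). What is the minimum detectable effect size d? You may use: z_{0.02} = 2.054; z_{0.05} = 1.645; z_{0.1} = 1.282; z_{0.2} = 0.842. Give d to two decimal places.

For two independent groups of n = 455 each: d_min = (z_{α} + z_β)·√(2/n).
z-sum = 2.054 + 0.842 = 2.896.
d_min = 2.896 × √(2/455) = 2.896 × 0.0663 = 0.192.

d_min ≈ 0.19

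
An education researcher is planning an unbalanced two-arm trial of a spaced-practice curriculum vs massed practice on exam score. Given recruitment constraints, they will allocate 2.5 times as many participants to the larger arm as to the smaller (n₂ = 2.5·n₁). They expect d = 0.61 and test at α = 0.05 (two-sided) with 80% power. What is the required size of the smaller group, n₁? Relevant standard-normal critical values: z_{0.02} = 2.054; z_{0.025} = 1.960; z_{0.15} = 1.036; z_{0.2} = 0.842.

n₁ = 30

With allocation ratio k = n₂/n₁ = 2.5, Var(x̄₁−x̄₂) = σ²(1/n₁ + 1/(k·n₁)) = σ²·(k+1)/(k·n₁).
So n₁ = (1 + 1/k)·((z_{α/2} + z_β)/d)² = 1.400 × (2.802/0.61)².
n₁ = 1.400 × 21.10 = 29.5.
Round up: n₁ = 30, giving n₂ = 2.5 × 30 = 75.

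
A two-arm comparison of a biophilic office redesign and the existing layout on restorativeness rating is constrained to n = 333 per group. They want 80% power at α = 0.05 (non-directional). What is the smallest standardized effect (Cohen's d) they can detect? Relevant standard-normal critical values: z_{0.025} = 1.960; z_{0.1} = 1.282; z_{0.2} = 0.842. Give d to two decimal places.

For two independent groups of n = 333 each: d_min = (z_{α/2} + z_β)·√(2/n).
z-sum = 1.960 + 0.842 = 2.802.
d_min = 2.802 × √(2/333) = 2.802 × 0.0775 = 0.217.

d_min ≈ 0.22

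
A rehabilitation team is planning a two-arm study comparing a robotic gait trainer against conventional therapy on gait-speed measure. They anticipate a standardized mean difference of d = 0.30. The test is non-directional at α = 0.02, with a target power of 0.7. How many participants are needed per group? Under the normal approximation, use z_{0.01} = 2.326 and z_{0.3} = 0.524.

n = 181 per group

For two independent groups with equal n: n = 2·((z_{α/2} + z_β) / d)².
z_{α/2} + z_β = 2.326 + 0.524 = 2.850.
n = 2 × (2.850 / 0.30)² = 2 × 9.500² = 2 × 90.25 = 180.5.
Round up to the next whole participant.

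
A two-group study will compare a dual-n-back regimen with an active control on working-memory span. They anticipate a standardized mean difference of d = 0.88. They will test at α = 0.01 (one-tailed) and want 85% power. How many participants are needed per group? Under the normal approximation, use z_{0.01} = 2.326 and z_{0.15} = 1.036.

n = 30 per group

For two independent groups with equal n: n = 2·((z_{α} + z_β) / d)².
z_{α} + z_β = 2.326 + 1.036 = 3.362.
n = 2 × (3.362 / 0.88)² = 2 × 3.820² = 2 × 14.60 = 29.2.
Round up to the next whole participant.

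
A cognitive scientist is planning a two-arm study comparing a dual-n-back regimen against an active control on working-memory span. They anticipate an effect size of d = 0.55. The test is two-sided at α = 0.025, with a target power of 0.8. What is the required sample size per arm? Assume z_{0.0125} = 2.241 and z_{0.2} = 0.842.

n = 63 per group

For two independent groups with equal n: n = 2·((z_{α/2} + z_β) / d)².
z_{α/2} + z_β = 2.241 + 0.842 = 3.083.
n = 2 × (3.083 / 0.55)² = 2 × 5.605² = 2 × 31.42 = 62.8.
Round up to the next whole participant.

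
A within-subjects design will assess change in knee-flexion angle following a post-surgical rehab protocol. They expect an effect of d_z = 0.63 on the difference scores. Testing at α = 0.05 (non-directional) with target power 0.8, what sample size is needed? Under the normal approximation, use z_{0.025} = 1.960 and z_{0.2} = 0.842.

For a paired (one-sample on differences) test: n = ((z_{α/2} + z_β) / d)².
z_{α/2} + z_β = 1.960 + 0.842 = 2.802.
n = (2.802 / 0.63)² = 4.448² = 19.78.
Round up.

n = 20 pairs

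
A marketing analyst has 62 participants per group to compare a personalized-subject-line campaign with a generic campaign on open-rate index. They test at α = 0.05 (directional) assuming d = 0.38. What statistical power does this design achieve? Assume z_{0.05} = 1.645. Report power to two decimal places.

For two equal groups, power = Φ(d·√(n/2) − z_{α}).
d·√(n/2) = 0.38 × √(62/2) = 0.38 × 5.568 = 2.116.
z_β = 2.116 − 1.645 = 0.471.
Power = Φ(0.471) = 0.681.

power ≈ 0.68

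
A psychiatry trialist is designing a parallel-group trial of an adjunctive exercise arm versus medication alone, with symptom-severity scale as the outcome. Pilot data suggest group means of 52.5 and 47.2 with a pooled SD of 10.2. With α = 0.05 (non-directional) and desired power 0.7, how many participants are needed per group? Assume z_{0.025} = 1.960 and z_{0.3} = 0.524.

n = 46 per group

Cohen's d = |M₁ − M₂| / SD_pooled = |52.5 − 47.2| / 10.2 = 5.3 / 10.2 = 0.520.
For two independent groups with equal n: n = 2·((z_{α/2} + z_β) / d)².
z_{α/2} + z_β = 1.960 + 0.524 = 2.484.
n = 2 × (2.484 / 0.520)² = 2 × 4.777² = 2 × 22.82 = 45.6.
Round up to the next whole participant.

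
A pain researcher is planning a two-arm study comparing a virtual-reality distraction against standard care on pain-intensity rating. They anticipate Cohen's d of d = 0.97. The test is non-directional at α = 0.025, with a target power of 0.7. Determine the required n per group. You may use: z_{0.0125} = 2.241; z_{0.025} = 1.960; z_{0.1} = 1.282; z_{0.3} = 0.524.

n = 17 per group

For two independent groups with equal n: n = 2·((z_{α/2} + z_β) / d)².
z_{α/2} + z_β = 2.241 + 0.524 = 2.765.
n = 2 × (2.765 / 0.97)² = 2 × 2.851² = 2 × 8.13 = 16.3.
Round up to the next whole participant.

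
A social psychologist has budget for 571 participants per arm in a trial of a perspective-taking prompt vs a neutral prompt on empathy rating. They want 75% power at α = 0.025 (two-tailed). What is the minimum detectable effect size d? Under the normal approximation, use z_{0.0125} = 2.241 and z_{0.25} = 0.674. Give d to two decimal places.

For two independent groups of n = 571 each: d_min = (z_{α/2} + z_β)·√(2/n).
z-sum = 2.241 + 0.674 = 2.915.
d_min = 2.915 × √(2/571) = 2.915 × 0.0592 = 0.173.

d_min ≈ 0.17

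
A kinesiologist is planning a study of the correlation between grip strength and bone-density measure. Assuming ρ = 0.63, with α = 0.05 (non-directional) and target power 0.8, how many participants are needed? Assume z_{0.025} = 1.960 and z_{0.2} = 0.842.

n = 18

Fisher's z: C = ½·ln((1+r)/(1−r)) = ½·ln(4.4054) = 0.7414.
n = ((z_{α/2} + z_β)/C)² + 3.
(1.960 + 0.842) / 0.7414 = 2.802 / 0.7414 = 3.779.
n = 3.779² + 3 = 14.28 + 3 = 17.3.
Round up.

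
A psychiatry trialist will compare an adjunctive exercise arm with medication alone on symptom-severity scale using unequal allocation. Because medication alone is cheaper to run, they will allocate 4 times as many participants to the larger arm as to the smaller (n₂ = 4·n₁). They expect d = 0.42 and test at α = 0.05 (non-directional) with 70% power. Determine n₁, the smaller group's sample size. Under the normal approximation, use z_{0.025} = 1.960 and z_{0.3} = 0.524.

With allocation ratio k = n₂/n₁ = 4, Var(x̄₁−x̄₂) = σ²(1/n₁ + 1/(k·n₁)) = σ²·(k+1)/(k·n₁).
So n₁ = (1 + 1/k)·((z_{α/2} + z_β)/d)² = 1.250 × (2.484/0.42)².
n₁ = 1.250 × 34.98 = 43.7.
Round up: n₁ = 44, giving n₂ = 4 × 44 = 176.

n₁ = 44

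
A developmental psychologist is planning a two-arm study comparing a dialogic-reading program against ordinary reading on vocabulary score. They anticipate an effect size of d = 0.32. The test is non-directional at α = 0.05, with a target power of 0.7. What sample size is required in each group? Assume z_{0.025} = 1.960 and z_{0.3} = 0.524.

n = 121 per group

For two independent groups with equal n: n = 2·((z_{α/2} + z_β) / d)².
z_{α/2} + z_β = 1.960 + 0.524 = 2.484.
n = 2 × (2.484 / 0.32)² = 2 × 7.763² = 2 × 60.26 = 120.5.
Round up to the next whole participant.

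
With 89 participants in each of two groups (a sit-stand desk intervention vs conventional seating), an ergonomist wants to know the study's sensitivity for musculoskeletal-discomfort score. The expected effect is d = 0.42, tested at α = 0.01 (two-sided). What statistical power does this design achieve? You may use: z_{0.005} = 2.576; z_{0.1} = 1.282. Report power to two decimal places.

For two equal groups, power = Φ(d·√(n/2) − z_{α/2}).
d·√(n/2) = 0.42 × √(89/2) = 0.42 × 6.671 = 2.802.
z_β = 2.802 − 2.576 = 0.226.
Power = Φ(0.226) = 0.589.

power ≈ 0.59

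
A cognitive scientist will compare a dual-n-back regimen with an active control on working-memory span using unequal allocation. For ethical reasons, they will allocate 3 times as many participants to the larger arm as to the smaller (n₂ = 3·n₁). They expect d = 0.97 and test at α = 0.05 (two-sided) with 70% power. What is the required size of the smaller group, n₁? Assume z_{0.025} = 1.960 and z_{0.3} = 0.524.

n₁ = 9

With allocation ratio k = n₂/n₁ = 3, Var(x̄₁−x̄₂) = σ²(1/n₁ + 1/(k·n₁)) = σ²·(k+1)/(k·n₁).
So n₁ = (1 + 1/k)·((z_{α/2} + z_β)/d)² = 1.333 × (2.484/0.97)².
n₁ = 1.333 × 6.56 = 8.7.
Round up: n₁ = 9, giving n₂ = 3 × 9 = 27.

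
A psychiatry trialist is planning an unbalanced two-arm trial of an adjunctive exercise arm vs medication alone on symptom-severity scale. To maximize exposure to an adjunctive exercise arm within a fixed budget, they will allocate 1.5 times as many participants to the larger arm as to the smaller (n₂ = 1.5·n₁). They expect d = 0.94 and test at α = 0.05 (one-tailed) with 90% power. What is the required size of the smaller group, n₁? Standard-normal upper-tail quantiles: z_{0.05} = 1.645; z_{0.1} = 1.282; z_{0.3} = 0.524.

n₁ = 17

With allocation ratio k = n₂/n₁ = 1.5, Var(x̄₁−x̄₂) = σ²(1/n₁ + 1/(k·n₁)) = σ²·(k+1)/(k·n₁).
So n₁ = (1 + 1/k)·((z_{α} + z_β)/d)² = 1.667 × (2.927/0.94)².
n₁ = 1.667 × 9.70 = 16.2.
Round up: n₁ = 17, giving n₂ = ⌈1.5 × 17⌉ = ⌈25.5⌉ = 26.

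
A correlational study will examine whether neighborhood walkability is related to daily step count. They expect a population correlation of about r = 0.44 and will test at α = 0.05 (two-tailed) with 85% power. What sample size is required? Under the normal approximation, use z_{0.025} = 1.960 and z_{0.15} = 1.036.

Fisher's z: C = ½·ln((1+r)/(1−r)) = ½·ln(2.5714) = 0.4722.
n = ((z_{α/2} + z_β)/C)² + 3.
(1.960 + 1.036) / 0.4722 = 2.996 / 0.4722 = 6.345.
n = 6.345² + 3 = 40.26 + 3 = 43.3.
Round up.

n = 44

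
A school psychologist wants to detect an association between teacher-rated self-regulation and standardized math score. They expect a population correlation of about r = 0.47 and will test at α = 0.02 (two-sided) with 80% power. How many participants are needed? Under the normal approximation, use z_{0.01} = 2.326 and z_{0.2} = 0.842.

Fisher's z: C = ½·ln((1+r)/(1−r)) = ½·ln(2.7736) = 0.5101.
n = ((z_{α/2} + z_β)/C)² + 3.
(2.326 + 0.842) / 0.5101 = 3.168 / 0.5101 = 6.211.
n = 6.211² + 3 = 38.57 + 3 = 41.6.
Round up.

n = 42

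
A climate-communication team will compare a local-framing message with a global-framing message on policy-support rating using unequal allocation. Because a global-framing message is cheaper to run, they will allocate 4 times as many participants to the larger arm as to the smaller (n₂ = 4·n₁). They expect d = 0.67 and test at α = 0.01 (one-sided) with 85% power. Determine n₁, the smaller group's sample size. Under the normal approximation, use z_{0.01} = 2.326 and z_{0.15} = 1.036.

With allocation ratio k = n₂/n₁ = 4, Var(x̄₁−x̄₂) = σ²(1/n₁ + 1/(k·n₁)) = σ²·(k+1)/(k·n₁).
So n₁ = (1 + 1/k)·((z_{α} + z_β)/d)² = 1.250 × (3.362/0.67)².
n₁ = 1.250 × 25.18 = 31.5.
Round up: n₁ = 32, giving n₂ = 4 × 32 = 128.

n₁ = 32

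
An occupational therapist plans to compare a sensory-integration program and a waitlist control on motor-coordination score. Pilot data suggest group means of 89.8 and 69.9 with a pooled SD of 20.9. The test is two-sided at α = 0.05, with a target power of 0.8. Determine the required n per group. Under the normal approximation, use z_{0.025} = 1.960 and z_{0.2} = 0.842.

n = 18 per group

Cohen's d = |M₁ − M₂| / SD_pooled = |89.8 − 69.9| / 20.9 = 19.9 / 20.9 = 0.952.
For two independent groups with equal n: n = 2·((z_{α/2} + z_β) / d)².
z_{α/2} + z_β = 1.960 + 0.842 = 2.802.
n = 2 × (2.802 / 0.952)² = 2 × 2.943² = 2 × 8.66 = 17.3.
Round up to the next whole participant.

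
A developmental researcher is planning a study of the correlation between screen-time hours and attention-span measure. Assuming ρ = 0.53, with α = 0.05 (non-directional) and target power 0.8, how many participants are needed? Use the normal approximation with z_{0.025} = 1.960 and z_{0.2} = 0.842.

Fisher's z: C = ½·ln((1+r)/(1−r)) = ½·ln(3.2553) = 0.5901.
n = ((z_{α/2} + z_β)/C)² + 3.
(1.960 + 0.842) / 0.5901 = 2.802 / 0.5901 = 4.748.
n = 4.748² + 3 = 22.55 + 3 = 25.5.
Round up.

n = 26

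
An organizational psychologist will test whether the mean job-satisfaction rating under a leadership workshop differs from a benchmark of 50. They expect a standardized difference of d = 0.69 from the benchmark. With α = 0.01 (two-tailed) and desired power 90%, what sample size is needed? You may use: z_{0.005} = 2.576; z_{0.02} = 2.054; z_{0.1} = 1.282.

For a one-sample test: n = ((z_{α/2} + z_β) / d)².
z_{α/2} + z_β = 2.576 + 1.282 = 3.858.
n = (3.858 / 0.69)² = 5.591² = 31.26.
Round up.

n = 32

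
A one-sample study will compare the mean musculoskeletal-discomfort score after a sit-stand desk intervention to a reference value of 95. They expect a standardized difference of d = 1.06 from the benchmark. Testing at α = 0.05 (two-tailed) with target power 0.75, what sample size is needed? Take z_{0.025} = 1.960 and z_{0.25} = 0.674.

For a one-sample test: n = ((z_{α/2} + z_β) / d)².
z_{α/2} + z_β = 1.960 + 0.674 = 2.634.
n = (2.634 / 1.06)² = 2.485² = 6.17.
Round up.

n = 7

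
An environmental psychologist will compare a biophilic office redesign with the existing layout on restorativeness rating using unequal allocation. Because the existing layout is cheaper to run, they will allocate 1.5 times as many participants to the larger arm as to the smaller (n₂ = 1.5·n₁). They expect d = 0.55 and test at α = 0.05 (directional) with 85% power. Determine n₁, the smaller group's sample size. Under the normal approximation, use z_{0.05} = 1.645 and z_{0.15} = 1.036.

With allocation ratio k = n₂/n₁ = 1.5, Var(x̄₁−x̄₂) = σ²(1/n₁ + 1/(k·n₁)) = σ²·(k+1)/(k·n₁).
So n₁ = (1 + 1/k)·((z_{α} + z_β)/d)² = 1.667 × (2.681/0.55)².
n₁ = 1.667 × 23.76 = 39.6.
Round up: n₁ = 40, giving n₂ = 1.5 × 40 = 60.

n₁ = 40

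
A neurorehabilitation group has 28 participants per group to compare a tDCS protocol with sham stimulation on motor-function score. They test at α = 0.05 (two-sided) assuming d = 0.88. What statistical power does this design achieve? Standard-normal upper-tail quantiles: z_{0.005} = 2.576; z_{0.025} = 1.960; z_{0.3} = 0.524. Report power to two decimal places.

For two equal groups, power = Φ(d·√(n/2) − z_{α/2}).
d·√(n/2) = 0.88 × √(28/2) = 0.88 × 3.742 = 3.293.
z_β = 3.293 − 1.960 = 1.333.
Power = Φ(1.333) = 0.909.

power ≈ 0.91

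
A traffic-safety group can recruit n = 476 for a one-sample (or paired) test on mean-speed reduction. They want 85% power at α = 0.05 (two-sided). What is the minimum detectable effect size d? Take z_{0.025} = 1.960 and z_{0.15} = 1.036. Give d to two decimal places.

d_min ≈ 0.14

For a single sample (or paired design) of n = 476: d_min = (z_{α/2} + z_β)/√n.
z-sum = 1.960 + 1.036 = 2.996.
d_min = 2.996 / √476 = 2.996 / 21.817 = 0.137.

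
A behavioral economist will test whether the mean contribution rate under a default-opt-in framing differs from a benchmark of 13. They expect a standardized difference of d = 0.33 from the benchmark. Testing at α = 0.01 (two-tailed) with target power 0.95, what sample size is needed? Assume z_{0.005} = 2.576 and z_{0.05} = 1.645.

n = 164

For a one-sample test: n = ((z_{α/2} + z_β) / d)².
z_{α/2} + z_β = 2.576 + 1.645 = 4.221.
n = (4.221 / 0.33)² = 12.791² = 163.61.
Round up.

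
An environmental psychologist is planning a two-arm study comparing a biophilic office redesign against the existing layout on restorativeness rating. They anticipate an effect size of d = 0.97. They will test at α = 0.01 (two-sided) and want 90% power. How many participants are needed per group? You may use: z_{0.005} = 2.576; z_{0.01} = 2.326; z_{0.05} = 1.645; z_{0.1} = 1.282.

n = 32 per group

For two independent groups with equal n: n = 2·((z_{α/2} + z_β) / d)².
z_{α/2} + z_β = 2.576 + 1.282 = 3.858.
n = 2 × (3.858 / 0.97)² = 2 × 3.977² = 2 × 15.82 = 31.6.
Round up to the next whole participant.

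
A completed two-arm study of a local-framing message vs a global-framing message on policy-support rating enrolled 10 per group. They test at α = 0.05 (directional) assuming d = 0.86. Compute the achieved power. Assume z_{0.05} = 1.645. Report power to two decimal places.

power ≈ 0.61

For two equal groups, power = Φ(d·√(n/2) − z_{α}).
d·√(n/2) = 0.86 × √(10/2) = 0.86 × 2.236 = 1.923.
z_β = 1.923 − 1.645 = 0.278.
Power = Φ(0.278) = 0.610.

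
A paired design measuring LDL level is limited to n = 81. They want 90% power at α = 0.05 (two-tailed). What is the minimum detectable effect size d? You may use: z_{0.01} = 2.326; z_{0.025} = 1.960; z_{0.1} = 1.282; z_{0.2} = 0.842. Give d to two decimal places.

d_min ≈ 0.36

For a single sample (or paired design) of n = 81: d_min = (z_{α/2} + z_β)/√n.
z-sum = 1.960 + 1.282 = 3.242.
d_min = 3.242 / √81 = 3.242 / 9.000 = 0.360.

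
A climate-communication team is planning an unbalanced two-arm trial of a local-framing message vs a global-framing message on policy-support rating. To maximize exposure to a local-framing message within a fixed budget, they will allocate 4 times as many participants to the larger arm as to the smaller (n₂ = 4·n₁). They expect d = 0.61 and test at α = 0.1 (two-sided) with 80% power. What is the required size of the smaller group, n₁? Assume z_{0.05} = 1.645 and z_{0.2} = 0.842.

n₁ = 21

With allocation ratio k = n₂/n₁ = 4, Var(x̄₁−x̄₂) = σ²(1/n₁ + 1/(k·n₁)) = σ²·(k+1)/(k·n₁).
So n₁ = (1 + 1/k)·((z_{α/2} + z_β)/d)² = 1.250 × (2.487/0.61)².
n₁ = 1.250 × 16.62 = 20.8.
Round up: n₁ = 21, giving n₂ = 4 × 21 = 84.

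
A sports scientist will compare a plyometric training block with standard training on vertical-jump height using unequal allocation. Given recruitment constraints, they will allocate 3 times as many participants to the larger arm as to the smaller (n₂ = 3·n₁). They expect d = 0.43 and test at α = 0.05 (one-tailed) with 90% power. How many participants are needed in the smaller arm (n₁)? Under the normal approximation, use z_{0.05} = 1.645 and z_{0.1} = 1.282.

n₁ = 62

With allocation ratio k = n₂/n₁ = 3, Var(x̄₁−x̄₂) = σ²(1/n₁ + 1/(k·n₁)) = σ²·(k+1)/(k·n₁).
So n₁ = (1 + 1/k)·((z_{α} + z_β)/d)² = 1.333 × (2.927/0.43)².
n₁ = 1.333 × 46.33 = 61.8.
Round up: n₁ = 62, giving n₂ = 3 × 62 = 186.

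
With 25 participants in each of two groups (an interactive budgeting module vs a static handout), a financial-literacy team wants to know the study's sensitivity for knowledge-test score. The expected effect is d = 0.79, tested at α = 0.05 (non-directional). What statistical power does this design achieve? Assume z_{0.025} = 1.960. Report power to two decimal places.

For two equal groups, power = Φ(d·√(n/2) − z_{α/2}).
d·√(n/2) = 0.79 × √(25/2) = 0.79 × 3.536 = 2.793.
z_β = 2.793 − 1.960 = 0.833.
Power = Φ(0.833) = 0.798.

power ≈ 0.80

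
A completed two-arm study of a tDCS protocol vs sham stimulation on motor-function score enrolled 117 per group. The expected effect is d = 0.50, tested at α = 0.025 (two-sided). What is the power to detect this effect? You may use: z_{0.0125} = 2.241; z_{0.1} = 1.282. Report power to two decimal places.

For two equal groups, power = Φ(d·√(n/2) − z_{α/2}).
d·√(n/2) = 0.50 × √(117/2) = 0.50 × 7.649 = 3.824.
z_β = 3.824 − 2.241 = 1.583.
Power = Φ(1.583) = 0.943.

power ≈ 0.94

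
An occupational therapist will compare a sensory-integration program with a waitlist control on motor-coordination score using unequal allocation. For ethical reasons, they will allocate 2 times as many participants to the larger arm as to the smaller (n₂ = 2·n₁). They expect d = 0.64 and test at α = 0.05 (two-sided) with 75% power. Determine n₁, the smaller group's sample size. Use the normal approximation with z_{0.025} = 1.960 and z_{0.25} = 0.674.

With allocation ratio k = n₂/n₁ = 2, Var(x̄₁−x̄₂) = σ²(1/n₁ + 1/(k·n₁)) = σ²·(k+1)/(k·n₁).
So n₁ = (1 + 1/k)·((z_{α/2} + z_β)/d)² = 1.500 × (2.634/0.64)².
n₁ = 1.500 × 16.94 = 25.4.
Round up: n₁ = 26, giving n₂ = 2 × 26 = 52.

n₁ = 26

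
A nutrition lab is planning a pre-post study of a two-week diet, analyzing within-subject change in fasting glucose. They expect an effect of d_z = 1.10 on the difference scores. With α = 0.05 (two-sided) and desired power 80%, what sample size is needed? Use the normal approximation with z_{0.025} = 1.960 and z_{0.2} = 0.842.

n = 7 pairs

For a paired (one-sample on differences) test: n = ((z_{α/2} + z_β) / d)².
z_{α/2} + z_β = 1.960 + 0.842 = 2.802.
n = (2.802 / 1.10)² = 2.547² = 6.49.
Round up.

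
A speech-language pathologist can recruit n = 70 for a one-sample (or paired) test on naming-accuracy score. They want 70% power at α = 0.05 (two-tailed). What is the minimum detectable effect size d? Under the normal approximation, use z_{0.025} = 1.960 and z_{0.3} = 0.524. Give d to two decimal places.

d_min ≈ 0.30

For a single sample (or paired design) of n = 70: d_min = (z_{α/2} + z_β)/√n.
z-sum = 1.960 + 0.524 = 2.484.
d_min = 2.484 / √70 = 2.484 / 8.367 = 0.297.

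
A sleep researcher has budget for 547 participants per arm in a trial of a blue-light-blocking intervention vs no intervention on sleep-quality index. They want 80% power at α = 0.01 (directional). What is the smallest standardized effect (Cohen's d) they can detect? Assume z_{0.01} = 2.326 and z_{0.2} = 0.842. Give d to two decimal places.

d_min ≈ 0.19

For two independent groups of n = 547 each: d_min = (z_{α} + z_β)·√(2/n).
z-sum = 2.326 + 0.842 = 3.168.
d_min = 3.168 × √(2/547) = 3.168 × 0.0605 = 0.192.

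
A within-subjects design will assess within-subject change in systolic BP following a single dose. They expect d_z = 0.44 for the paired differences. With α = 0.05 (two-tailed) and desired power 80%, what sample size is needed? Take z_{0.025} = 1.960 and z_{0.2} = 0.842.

For a paired (one-sample on differences) test: n = ((z_{α/2} + z_β) / d)².
z_{α/2} + z_β = 1.960 + 0.842 = 2.802.
n = (2.802 / 0.44)² = 6.368² = 40.55.
Round up.

n = 41 pairs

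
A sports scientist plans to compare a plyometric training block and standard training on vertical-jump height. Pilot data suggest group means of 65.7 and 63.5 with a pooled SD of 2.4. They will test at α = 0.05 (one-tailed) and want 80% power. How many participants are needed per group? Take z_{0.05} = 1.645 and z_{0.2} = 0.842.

n = 15 per group

Cohen's d = |M₁ − M₂| / SD_pooled = |65.7 − 63.5| / 2.4 = 2.2 / 2.4 = 0.917.
For two independent groups with equal n: n = 2·((z_{α} + z_β) / d)².
z_{α} + z_β = 1.645 + 0.842 = 2.487.
n = 2 × (2.487 / 0.917)² = 2 × 2.712² = 2 × 7.36 = 14.7.
Round up to the next whole participant.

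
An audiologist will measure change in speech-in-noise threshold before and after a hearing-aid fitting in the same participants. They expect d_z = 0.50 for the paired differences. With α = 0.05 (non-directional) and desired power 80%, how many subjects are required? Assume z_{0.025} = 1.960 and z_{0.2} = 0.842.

n = 32 pairs

For a paired (one-sample on differences) test: n = ((z_{α/2} + z_β) / d)².
z_{α/2} + z_β = 1.960 + 0.842 = 2.802.
n = (2.802 / 0.50)² = 5.604² = 31.40.
Round up.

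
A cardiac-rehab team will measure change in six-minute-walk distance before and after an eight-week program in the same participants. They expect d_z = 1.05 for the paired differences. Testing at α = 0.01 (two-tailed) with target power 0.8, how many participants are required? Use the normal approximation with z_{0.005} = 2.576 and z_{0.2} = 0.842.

n = 11 pairs

For a paired (one-sample on differences) test: n = ((z_{α/2} + z_β) / d)².
z_{α/2} + z_β = 2.576 + 0.842 = 3.418.
n = (3.418 / 1.05)² = 3.255² = 10.60.
Round up.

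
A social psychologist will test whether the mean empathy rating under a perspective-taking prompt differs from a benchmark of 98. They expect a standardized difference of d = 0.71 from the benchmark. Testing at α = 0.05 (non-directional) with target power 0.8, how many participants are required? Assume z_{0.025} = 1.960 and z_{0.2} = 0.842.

For a one-sample test: n = ((z_{α/2} + z_β) / d)².
z_{α/2} + z_β = 1.960 + 0.842 = 2.802.
n = (2.802 / 0.71)² = 3.946² = 15.57.
Round up.

n = 16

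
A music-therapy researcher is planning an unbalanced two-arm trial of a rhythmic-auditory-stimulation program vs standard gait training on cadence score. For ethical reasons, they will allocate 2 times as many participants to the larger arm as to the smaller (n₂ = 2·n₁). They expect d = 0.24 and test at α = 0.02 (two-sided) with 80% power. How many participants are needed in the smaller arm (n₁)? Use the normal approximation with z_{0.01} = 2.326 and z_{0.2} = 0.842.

n₁ = 262

With allocation ratio k = n₂/n₁ = 2, Var(x̄₁−x̄₂) = σ²(1/n₁ + 1/(k·n₁)) = σ²·(k+1)/(k·n₁).
So n₁ = (1 + 1/k)·((z_{α/2} + z_β)/d)² = 1.500 × (3.168/0.24)².
n₁ = 1.500 × 174.24 = 261.4.
Round up: n₁ = 262, giving n₂ = 2 × 262 = 524.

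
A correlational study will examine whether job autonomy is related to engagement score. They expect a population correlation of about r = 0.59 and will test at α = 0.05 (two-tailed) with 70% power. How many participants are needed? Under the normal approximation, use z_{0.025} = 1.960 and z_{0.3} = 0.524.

n = 17

Fisher's z: C = ½·ln((1+r)/(1−r)) = ½·ln(3.8780) = 0.6777.
n = ((z_{α/2} + z_β)/C)² + 3.
(1.960 + 0.524) / 0.6777 = 2.484 / 0.6777 = 3.665.
n = 3.665² + 3 = 13.43 + 3 = 16.4.
Round up.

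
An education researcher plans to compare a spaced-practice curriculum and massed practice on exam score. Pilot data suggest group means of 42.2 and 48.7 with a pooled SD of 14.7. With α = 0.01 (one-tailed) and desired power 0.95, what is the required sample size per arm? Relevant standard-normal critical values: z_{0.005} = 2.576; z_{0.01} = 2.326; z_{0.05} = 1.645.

n = 162 per group

Cohen's d = |M₁ − M₂| / SD_pooled = |42.2 − 48.7| / 14.7 = 6.5 / 14.7 = 0.442.
For two independent groups with equal n: n = 2·((z_{α} + z_β) / d)².
z_{α} + z_β = 2.326 + 1.645 = 3.971.
n = 2 × (3.971 / 0.442)² = 2 × 8.984² = 2 × 80.72 = 161.4.
Round up to the next whole participant.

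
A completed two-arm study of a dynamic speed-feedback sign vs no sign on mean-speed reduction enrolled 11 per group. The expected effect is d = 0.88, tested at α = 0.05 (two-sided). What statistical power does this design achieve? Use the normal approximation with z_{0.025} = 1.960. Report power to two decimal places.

For two equal groups, power = Φ(d·√(n/2) − z_{α/2}).
d·√(n/2) = 0.88 × √(11/2) = 0.88 × 2.345 = 2.064.
z_β = 2.064 − 1.960 = 0.104.
Power = Φ(0.104) = 0.541.

power ≈ 0.54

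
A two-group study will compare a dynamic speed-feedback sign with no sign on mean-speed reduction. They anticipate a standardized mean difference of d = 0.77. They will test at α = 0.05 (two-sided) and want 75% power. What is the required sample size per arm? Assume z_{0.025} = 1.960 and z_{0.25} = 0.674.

n = 24 per group

For two independent groups with equal n: n = 2·((z_{α/2} + z_β) / d)².
z_{α/2} + z_β = 1.960 + 0.674 = 2.634.
n = 2 × (2.634 / 0.77)² = 2 × 3.421² = 2 × 11.70 = 23.4.
Round up to the next whole participant.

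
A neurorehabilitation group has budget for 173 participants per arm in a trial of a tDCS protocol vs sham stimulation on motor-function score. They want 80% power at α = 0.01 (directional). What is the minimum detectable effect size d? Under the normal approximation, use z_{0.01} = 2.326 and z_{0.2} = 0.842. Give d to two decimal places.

For two independent groups of n = 173 each: d_min = (z_{α} + z_β)·√(2/n).
z-sum = 2.326 + 0.842 = 3.168.
d_min = 3.168 × √(2/173) = 3.168 × 0.1075 = 0.341.

d_min ≈ 0.34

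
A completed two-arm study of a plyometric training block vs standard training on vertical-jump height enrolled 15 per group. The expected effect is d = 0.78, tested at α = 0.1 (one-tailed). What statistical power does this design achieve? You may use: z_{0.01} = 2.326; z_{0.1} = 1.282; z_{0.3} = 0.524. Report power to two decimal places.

power ≈ 0.80

For two equal groups, power = Φ(d·√(n/2) − z_{α}).
d·√(n/2) = 0.78 × √(15/2) = 0.78 × 2.739 = 2.136.
z_β = 2.136 − 1.282 = 0.854.
Power = Φ(0.854) = 0.803.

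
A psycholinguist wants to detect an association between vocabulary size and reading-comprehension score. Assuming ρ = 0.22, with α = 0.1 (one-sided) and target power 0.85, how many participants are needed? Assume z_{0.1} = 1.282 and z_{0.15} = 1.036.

n = 111

Fisher's z: C = ½·ln((1+r)/(1−r)) = ½·ln(1.5641) = 0.2237.
n = ((z_{α} + z_β)/C)² + 3.
(1.282 + 1.036) / 0.2237 = 2.318 / 0.2237 = 10.362.
n = 10.362² + 3 = 107.37 + 3 = 110.4.
Round up.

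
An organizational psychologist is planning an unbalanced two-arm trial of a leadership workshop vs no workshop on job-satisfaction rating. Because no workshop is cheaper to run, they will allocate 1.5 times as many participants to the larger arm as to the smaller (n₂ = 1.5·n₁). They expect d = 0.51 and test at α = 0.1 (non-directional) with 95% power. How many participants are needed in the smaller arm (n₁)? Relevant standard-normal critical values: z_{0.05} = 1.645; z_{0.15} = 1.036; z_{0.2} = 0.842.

n₁ = 70

With allocation ratio k = n₂/n₁ = 1.5, Var(x̄₁−x̄₂) = σ²(1/n₁ + 1/(k·n₁)) = σ²·(k+1)/(k·n₁).
So n₁ = (1 + 1/k)·((z_{α/2} + z_β)/d)² = 1.667 × (3.290/0.51)².
n₁ = 1.667 × 41.62 = 69.4.
Round up: n₁ = 70, giving n₂ = 1.5 × 70 = 105.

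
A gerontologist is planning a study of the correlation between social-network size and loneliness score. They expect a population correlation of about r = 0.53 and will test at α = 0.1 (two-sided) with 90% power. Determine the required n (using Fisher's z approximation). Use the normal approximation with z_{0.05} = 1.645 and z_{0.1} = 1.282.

n = 28

Fisher's z: C = ½·ln((1+r)/(1−r)) = ½·ln(3.2553) = 0.5901.
n = ((z_{α/2} + z_β)/C)² + 3.
(1.645 + 1.282) / 0.5901 = 2.927 / 0.5901 = 4.960.
n = 4.960² + 3 = 24.60 + 3 = 27.6.
Round up.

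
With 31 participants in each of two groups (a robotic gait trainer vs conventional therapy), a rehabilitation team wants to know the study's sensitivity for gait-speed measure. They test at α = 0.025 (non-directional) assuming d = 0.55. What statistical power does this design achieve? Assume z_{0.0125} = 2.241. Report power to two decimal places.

For two equal groups, power = Φ(d·√(n/2) − z_{α/2}).
d·√(n/2) = 0.55 × √(31/2) = 0.55 × 3.937 = 2.165.
z_β = 2.165 − 2.241 = -0.076.
Power = Φ(-0.076) = 0.470.

power ≈ 0.47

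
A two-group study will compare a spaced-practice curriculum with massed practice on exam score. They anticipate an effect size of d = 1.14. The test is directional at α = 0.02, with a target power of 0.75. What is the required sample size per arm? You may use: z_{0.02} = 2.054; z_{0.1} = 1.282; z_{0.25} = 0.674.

n = 12 per group

For two independent groups with equal n: n = 2·((z_{α} + z_β) / d)².
z_{α} + z_β = 2.054 + 0.674 = 2.728.
n = 2 × (2.728 / 1.14)² = 2 × 2.393² = 2 × 5.73 = 11.5.
Round up to the next whole participant.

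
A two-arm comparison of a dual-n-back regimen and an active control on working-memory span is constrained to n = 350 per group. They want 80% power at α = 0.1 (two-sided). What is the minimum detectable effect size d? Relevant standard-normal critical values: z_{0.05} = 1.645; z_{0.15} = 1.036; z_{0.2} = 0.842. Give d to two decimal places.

For two independent groups of n = 350 each: d_min = (z_{α/2} + z_β)·√(2/n).
z-sum = 1.645 + 0.842 = 2.487.
d_min = 2.487 × √(2/350) = 2.487 × 0.0756 = 0.188.

d_min ≈ 0.19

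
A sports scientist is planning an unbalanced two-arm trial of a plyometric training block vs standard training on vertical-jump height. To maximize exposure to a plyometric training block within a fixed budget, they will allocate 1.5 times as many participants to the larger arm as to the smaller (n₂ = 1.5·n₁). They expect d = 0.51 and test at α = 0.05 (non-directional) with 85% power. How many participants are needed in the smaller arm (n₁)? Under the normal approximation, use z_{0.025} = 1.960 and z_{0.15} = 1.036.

n₁ = 58

With allocation ratio k = n₂/n₁ = 1.5, Var(x̄₁−x̄₂) = σ²(1/n₁ + 1/(k·n₁)) = σ²·(k+1)/(k·n₁).
So n₁ = (1 + 1/k)·((z_{α/2} + z_β)/d)² = 1.667 × (2.996/0.51)².
n₁ = 1.667 × 34.51 = 57.5.
Round up: n₁ = 58, giving n₂ = 1.5 × 58 = 87.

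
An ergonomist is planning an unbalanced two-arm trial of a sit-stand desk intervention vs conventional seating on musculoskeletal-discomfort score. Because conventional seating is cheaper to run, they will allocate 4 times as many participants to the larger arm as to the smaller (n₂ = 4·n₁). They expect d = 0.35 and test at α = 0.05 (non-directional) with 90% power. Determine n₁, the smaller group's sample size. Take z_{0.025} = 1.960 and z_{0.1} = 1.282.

With allocation ratio k = n₂/n₁ = 4, Var(x̄₁−x̄₂) = σ²(1/n₁ + 1/(k·n₁)) = σ²·(k+1)/(k·n₁).
So n₁ = (1 + 1/k)·((z_{α/2} + z_β)/d)² = 1.250 × (3.242/0.35)².
n₁ = 1.250 × 85.80 = 107.3.
Round up: n₁ = 108, giving n₂ = 4 × 108 = 432.

n₁ = 108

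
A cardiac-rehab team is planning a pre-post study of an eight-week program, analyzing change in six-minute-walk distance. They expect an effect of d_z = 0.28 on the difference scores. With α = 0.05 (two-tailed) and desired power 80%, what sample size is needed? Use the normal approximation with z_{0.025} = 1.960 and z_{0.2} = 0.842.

For a paired (one-sample on differences) test: n = ((z_{α/2} + z_β) / d)².
z_{α/2} + z_β = 1.960 + 0.842 = 2.802.
n = (2.802 / 0.28)² = 10.007² = 100.14.
Round up.

n = 101 pairs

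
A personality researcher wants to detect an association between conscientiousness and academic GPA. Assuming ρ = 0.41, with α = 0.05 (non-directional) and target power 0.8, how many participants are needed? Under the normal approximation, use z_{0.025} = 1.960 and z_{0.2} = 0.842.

n = 45

Fisher's z: C = ½·ln((1+r)/(1−r)) = ½·ln(2.3898) = 0.4356.
n = ((z_{α/2} + z_β)/C)² + 3.
(1.960 + 0.842) / 0.4356 = 2.802 / 0.4356 = 6.433.
n = 6.433² + 3 = 41.38 + 3 = 44.4.
Round up.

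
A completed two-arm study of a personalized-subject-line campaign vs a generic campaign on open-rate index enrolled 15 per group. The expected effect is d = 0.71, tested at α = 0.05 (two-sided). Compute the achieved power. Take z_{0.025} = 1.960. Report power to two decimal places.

power ≈ 0.49

For two equal groups, power = Φ(d·√(n/2) − z_{α/2}).
d·√(n/2) = 0.71 × √(15/2) = 0.71 × 2.739 = 1.944.
z_β = 1.944 − 1.960 = -0.016.
Power = Φ(-0.016) = 0.494.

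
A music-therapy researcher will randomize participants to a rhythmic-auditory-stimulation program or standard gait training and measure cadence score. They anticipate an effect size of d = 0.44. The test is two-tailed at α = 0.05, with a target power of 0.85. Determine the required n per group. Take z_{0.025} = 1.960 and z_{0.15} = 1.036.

For two independent groups with equal n: n = 2·((z_{α/2} + z_β) / d)².
z_{α/2} + z_β = 1.960 + 1.036 = 2.996.
n = 2 × (2.996 / 0.44)² = 2 × 6.809² = 2 × 46.36 = 92.7.
Round up to the next whole participant.

n = 93 per group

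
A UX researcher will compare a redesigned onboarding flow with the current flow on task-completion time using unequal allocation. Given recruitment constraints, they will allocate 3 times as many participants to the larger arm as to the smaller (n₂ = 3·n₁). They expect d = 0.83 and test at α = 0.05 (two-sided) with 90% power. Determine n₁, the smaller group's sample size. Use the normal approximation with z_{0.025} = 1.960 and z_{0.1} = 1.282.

With allocation ratio k = n₂/n₁ = 3, Var(x̄₁−x̄₂) = σ²(1/n₁ + 1/(k·n₁)) = σ²·(k+1)/(k·n₁).
So n₁ = (1 + 1/k)·((z_{α/2} + z_β)/d)² = 1.333 × (3.242/0.83)².
n₁ = 1.333 × 15.26 = 20.3.
Round up: n₁ = 21, giving n₂ = 3 × 21 = 63.

n₁ = 21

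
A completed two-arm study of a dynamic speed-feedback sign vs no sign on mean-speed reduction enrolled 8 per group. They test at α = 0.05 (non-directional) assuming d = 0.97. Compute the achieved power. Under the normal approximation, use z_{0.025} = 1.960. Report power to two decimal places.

For two equal groups, power = Φ(d·√(n/2) − z_{α/2}).
d·√(n/2) = 0.97 × √(8/2) = 0.97 × 2.000 = 1.940.
z_β = 1.940 − 1.960 = -0.020.
Power = Φ(-0.020) = 0.492.

power ≈ 0.49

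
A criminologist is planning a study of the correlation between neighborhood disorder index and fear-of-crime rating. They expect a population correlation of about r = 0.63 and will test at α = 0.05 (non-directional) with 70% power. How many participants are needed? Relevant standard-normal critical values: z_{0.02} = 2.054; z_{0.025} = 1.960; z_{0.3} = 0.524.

n = 15

Fisher's z: C = ½·ln((1+r)/(1−r)) = ½·ln(4.4054) = 0.7414.
n = ((z_{α/2} + z_β)/C)² + 3.
(1.960 + 0.524) / 0.7414 = 2.484 / 0.7414 = 3.350.
n = 3.350² + 3 = 11.23 + 3 = 14.2.
Round up.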